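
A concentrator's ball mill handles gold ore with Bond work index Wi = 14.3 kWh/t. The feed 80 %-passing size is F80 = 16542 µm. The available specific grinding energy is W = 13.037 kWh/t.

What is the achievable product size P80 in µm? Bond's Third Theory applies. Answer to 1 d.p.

P80 = 102.1 µm

Bond:  W = 10 Wi (1/√P − 1/√F)
1/√P80 = 1/√F80 + W/(10·Wi)
  = 13.0370/(10·14.3) + 1/√16542 = 0.091168 + 0.007775 = 0.098943
P80 = (1/0.098943)² = 10.1068² = 102.15 µm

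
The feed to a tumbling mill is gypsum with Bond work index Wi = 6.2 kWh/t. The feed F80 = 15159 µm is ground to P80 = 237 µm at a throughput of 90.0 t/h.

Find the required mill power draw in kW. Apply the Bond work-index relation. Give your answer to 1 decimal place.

W = 10 Wi / √P80 − 10 Wi / √F80
W = 10·6.2·(1/√237 − 1/√15159) = 10·6.2·(0.056835) = 3.5238 kWh/t
P = W·T = 3.5238·90.0 = 317.1 kW

P = 317.1 kW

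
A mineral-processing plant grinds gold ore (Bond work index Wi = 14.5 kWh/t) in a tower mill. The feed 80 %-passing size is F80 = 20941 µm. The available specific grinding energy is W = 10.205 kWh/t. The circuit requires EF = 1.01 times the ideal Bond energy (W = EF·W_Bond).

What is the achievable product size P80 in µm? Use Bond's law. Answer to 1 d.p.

P80 = 170.5 µm

W = 10 Wi (P80^-0.5 − F80^-0.5)
W_Bond = W / EF = 10.205 / 1.01 = 10.1040 kWh/t
P80^(−½) = W_Bond/(10 Wi) + F80^(−½)
  = 10.1040/(10·14.5) + 1/√20941 = 0.069682 + 0.006910 = 0.076593
P80 = (1/0.076593)² = 13.0560² = 170.46 µm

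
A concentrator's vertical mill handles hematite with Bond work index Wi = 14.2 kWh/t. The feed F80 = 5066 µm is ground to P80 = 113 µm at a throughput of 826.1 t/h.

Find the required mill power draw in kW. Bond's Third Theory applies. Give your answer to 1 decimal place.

P = 9387.1 kW

W = 10·Wi·(P80^(-½) − F80^(-½))
W = 10·14.2·(1/√113 − 1/√5066) = 10·14.2·(0.080022) = 11.3632 kWh/t
Mill draw = 11.3632 × 826.1 = 9387.1 kW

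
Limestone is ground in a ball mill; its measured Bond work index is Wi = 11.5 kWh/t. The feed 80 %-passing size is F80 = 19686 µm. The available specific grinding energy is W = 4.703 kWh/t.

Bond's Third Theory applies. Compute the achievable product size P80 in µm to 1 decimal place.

P80 = 433.6 µm

W = 10·Wi·(P80^(-½) − F80^(-½))
1/√P80 = 1/√F80 + W/(10·Wi)
  = 4.7030/(10·11.5) + 1/√19686 = 0.040896 + 0.007127 = 0.048023
P80 = (1/0.048023)² = 20.8234² = 433.61 µm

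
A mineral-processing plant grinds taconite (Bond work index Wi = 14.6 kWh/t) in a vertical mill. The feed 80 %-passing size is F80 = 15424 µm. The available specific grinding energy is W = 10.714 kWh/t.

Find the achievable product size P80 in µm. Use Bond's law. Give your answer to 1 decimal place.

Bond:  W = 10 Wi (1/√P − 1/√F)
P80^(−½) = W/(10 Wi) + F80^(−½)
  = 10.7140/(10·14.6) + 1/√15424 = 0.073384 + 0.008052 = 0.081436
P80 = (1/0.081436)² = 12.2797² = 150.79 µm

P80 = 150.8 µm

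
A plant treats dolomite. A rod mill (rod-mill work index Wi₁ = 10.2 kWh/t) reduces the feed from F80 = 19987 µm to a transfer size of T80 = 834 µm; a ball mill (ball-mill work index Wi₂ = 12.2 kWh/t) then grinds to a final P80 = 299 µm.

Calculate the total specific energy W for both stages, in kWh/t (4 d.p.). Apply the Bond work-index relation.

W = 5.6414 kWh/t

Bond:  W = 10 Wi (1/√P − 1/√F)
Stage 1 (19987→834 µm, Wi₁=10.2): W₁ = 10·10.2·(0.034627 − 0.007073) = 2.8105 kWh/t
Stage 2 (834→299 µm, Wi₂=12.2): W₂ = 10·12.2·(0.057831 − 0.034627) = 2.8309 kWh/t
W = W₁ + W₂ = 2.8105 + 2.8309 = 5.6414 kWh/t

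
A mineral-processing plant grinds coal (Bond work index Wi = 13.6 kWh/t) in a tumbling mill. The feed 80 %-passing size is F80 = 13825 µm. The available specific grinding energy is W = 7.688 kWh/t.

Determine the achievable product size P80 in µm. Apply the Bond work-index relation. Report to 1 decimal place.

P80 = 236.4 µm

W_Bond = 10·Wi·(1/√P₈₀ − 1/√F₈₀)
⇒ 1/√P80 = W/(10·Wi) + 1/√F80
  = 7.6880/(10·13.6) + 1/√13825 = 0.056529 + 0.008505 = 0.065034
P80 = (1/0.065034)² = 15.3765² = 236.44 µm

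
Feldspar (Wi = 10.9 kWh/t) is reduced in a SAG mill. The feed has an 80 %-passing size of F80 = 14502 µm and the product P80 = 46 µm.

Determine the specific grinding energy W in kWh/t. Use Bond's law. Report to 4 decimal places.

W = 10 Wi / √P80 − 10 Wi / √F80
1/√46 = 0.147442;  1/√14502 = 0.008304
W = 10·10.9·(0.147442 − 0.008304) = 15.1660 kWh/t

W = 15.1660 kWh/t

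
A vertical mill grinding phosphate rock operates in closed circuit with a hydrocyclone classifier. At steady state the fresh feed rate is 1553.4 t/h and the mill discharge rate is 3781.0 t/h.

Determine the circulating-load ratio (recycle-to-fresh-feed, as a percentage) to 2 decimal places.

CL = 143.40 %

Steady state: M = F + R.
R = M − F = 3781.0 − 1553.4 = 2227.6 t/h
CL = 100·R/F = 100·2227.6/1553.4 = 143.40 %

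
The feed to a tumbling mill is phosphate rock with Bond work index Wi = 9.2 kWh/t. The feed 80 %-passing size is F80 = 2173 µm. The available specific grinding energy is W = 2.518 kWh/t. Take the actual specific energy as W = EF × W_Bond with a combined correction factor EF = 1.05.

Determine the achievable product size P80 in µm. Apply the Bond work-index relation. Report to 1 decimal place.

P80 = 442.9 µm

W = 10 Wi (1/√P80 − 1/√F80)  [Bond]
W_Bond = W / EF = 2.518 / 1.05 = 2.3981 kWh/t
P80^(−½) = W_Bond/(10 Wi) + F80^(−½)
  = 2.3981/(10·9.2) + 1/√2173 = 0.026066 + 0.021452 = 0.047518
P80 = (1/0.047518)² = 21.0445² = 442.87 µm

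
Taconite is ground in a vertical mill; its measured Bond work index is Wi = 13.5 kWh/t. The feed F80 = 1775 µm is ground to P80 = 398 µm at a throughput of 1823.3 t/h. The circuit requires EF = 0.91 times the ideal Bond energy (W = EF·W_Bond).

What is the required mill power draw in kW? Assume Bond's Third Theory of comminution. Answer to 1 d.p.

W = 10·Wi·(P80^(-½) − F80^(-½))
W = 10·13.5·(1/√398 − 1/√1775) = 10·13.5·(0.026390) = 3.5626 kWh/t
With EF = 0.91: W = 3.5626·0.91 = 3.2420 kWh/t
P_mill = W·ṁ = 3.2420·1823.3 = 5911.1 kW

P = 5911.1 kW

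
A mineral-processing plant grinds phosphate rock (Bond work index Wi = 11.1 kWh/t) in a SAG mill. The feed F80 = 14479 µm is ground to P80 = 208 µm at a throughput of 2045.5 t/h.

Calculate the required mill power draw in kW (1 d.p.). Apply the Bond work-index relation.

P = 13856.2 kW

Bond: W = 10·Wi·(1/√P80 − 1/√F80)
W = 10·11.1·(1/√208 − 1/√14479) = 10·11.1·(0.061027) = 6.7740 kWh/t
Mill draw = 6.7740 × 2045.5 = 13856.2 kW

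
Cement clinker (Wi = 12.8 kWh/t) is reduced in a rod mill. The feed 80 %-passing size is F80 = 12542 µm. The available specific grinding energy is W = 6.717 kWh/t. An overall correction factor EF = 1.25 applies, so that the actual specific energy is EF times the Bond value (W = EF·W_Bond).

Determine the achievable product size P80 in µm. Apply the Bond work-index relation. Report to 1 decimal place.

W = 10 Wi (P80^-0.5 − F80^-0.5)
W_Bond = W / EF = 6.717 / 1.25 = 5.3736 kWh/t
1/√P80 = 1/√F80 + W_Bond/(10·Wi)
  = 5.3736/(10·12.8) + 1/√12542 = 0.041981 + 0.008929 = 0.050911
P80 = (1/0.050911)² = 19.6423² = 385.82 µm

P80 = 385.8 µm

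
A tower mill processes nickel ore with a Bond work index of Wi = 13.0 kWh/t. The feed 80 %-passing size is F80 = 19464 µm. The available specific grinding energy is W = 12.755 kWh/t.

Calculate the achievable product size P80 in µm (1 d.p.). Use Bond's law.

P80 = 90.2 µm

W = 10 Wi (1/√P80 − 1/√F80)  [Bond]
P80^(−½) = W/(10 Wi) + F80^(−½)
  = 12.7550/(10·13.0) + 1/√19464 = 0.098115 + 0.007168 = 0.105283
P80 = (1/0.105283)² = 9.4982² = 90.22 µm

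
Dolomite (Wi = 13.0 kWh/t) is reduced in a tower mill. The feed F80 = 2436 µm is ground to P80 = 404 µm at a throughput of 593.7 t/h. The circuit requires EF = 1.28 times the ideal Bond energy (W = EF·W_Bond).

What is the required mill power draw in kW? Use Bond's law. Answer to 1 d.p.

P = 2913.4 kW

W = 10 Wi / √P80 − 10 Wi / √F80
W = 10·13.0·(1/√404 − 1/√2436) = 10·13.0·(0.029491) = 3.8338 kWh/t
With EF = 1.28: W = 3.8338·1.28 = 4.9073 kWh/t
Mill draw = 4.9073 × 593.7 = 2913.4 kW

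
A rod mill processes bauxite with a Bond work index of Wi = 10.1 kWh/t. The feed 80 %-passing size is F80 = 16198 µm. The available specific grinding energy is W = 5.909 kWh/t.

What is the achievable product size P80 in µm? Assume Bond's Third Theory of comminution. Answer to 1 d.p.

W = 10 Wi (P80^-0.5 − F80^-0.5)
P80^(−½) = W/(10 Wi) + F80^(−½)
  = 5.9090/(10·10.1) + 1/√16198 = 0.058505 + 0.007857 = 0.066362
P80 = (1/0.066362)² = 15.0688² = 227.07 µm

P80 = 227.1 µm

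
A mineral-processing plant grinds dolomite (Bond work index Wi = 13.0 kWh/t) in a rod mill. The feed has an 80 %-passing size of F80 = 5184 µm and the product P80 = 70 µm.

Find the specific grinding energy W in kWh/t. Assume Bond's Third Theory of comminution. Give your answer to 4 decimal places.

W = 10 Wi (P80^-0.5 − F80^-0.5)
1/√70 = 0.119523;  1/√5184 = 0.013889
W = 10·13.0·(0.119523 − 0.013889) = 13.7324 kWh/t

W = 13.7324 kWh/t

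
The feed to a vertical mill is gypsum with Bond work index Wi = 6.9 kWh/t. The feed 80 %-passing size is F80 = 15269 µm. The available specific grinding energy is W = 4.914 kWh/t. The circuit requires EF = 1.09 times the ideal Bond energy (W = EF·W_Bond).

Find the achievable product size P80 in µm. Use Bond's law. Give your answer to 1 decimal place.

P80 = 185.5 µm

W = 10 Wi (P80^-0.5 − F80^-0.5)
W_Bond = W / EF = 4.914 / 1.09 = 4.5083 kWh/t
P80^-0.5 = F80^-0.5 + W_Bond/(10 Wi)
  = 4.5083/(10·6.9) + 1/√15269 = 0.065337 + 0.008093 = 0.073430
P80 = (1/0.073430)² = 13.6185² = 185.46 µm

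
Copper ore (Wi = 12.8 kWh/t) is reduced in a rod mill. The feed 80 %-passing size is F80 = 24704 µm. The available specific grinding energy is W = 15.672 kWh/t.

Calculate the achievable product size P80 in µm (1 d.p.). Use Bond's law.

Bond:  W = 10 Wi (1/√P − 1/√F)
P80^-0.5 = F80^-0.5 + W/(10 Wi)
  = 15.6720/(10·12.8) + 1/√24704 = 0.122438 + 0.006362 = 0.128800
P80 = (1/0.128800)² = 7.7640² = 60.28 µm

P80 = 60.3 µm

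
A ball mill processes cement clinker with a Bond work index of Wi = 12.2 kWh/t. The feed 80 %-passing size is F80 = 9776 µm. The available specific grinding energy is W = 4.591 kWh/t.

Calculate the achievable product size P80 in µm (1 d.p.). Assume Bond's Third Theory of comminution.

P80 = 438.7 µm

W = 10 Wi (1/√P80 − 1/√F80)  [Bond]
P80^-0.5 = F80^-0.5 + W/(10 Wi)
  = 4.5910/(10·12.2) + 1/√9776 = 0.037631 + 0.010114 = 0.047745
P80 = (1/0.047745)² = 20.9446² = 438.68 µm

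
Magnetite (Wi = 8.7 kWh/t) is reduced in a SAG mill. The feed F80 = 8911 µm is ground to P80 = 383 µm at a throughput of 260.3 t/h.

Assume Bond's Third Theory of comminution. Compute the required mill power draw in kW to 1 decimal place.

P = 917.3 kW

W = 10·Wi·[P80^(−½) − F80^(−½)]
W = 10·8.7·(1/√383 − 1/√8911) = 10·8.7·(0.040504) = 3.5239 kWh/t
P = W·T = 3.5239·260.3 = 917.3 kW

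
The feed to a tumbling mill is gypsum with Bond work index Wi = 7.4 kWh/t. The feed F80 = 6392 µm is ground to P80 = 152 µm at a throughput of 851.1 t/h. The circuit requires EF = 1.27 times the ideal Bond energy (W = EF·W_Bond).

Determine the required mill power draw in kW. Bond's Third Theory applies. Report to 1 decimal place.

W = 10·Wi·[P80^(−½) − F80^(−½)]
W = 10·7.4·(1/√152 − 1/√6392) = 10·7.4·(0.068603) = 5.0766 kWh/t
W_actual = 1.27 × 5.0766 = 6.4473 kWh/t
P_mill = W·ṁ = 6.4473·851.1 = 5487.3 kW

P = 5487.3 kW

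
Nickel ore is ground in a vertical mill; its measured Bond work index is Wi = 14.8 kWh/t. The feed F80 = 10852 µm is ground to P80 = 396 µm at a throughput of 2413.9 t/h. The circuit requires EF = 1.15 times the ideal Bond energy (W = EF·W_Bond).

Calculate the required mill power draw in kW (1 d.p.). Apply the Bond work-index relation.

W_Bond = 10·Wi·(1/√P₈₀ − 1/√F₈₀)
W = 10·14.8·(1/√396 − 1/√10852) = 10·14.8·(0.040652) = 6.0166 kWh/t
W_actual = 1.15 × 6.0166 = 6.9191 kWh/t
P_mill = W·ṁ = 6.9191·2413.9 = 16701.9 kW

P = 16701.9 kW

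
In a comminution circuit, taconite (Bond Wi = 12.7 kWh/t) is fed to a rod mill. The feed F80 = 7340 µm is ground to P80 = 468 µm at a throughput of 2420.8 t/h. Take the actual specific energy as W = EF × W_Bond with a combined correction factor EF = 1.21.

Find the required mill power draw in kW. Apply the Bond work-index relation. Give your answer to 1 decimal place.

W = 10 Wi (P80^-0.5 − F80^-0.5)
W = 10·12.7·(1/√468 − 1/√7340) = 10·12.7·(0.034553) = 4.3882 kWh/t
Corrected W = EF·W_Bond = 1.21·4.3882 = 5.3097 kWh/t
Mill draw = 5.3097 × 2420.8 = 12853.8 kW

P = 12853.8 kW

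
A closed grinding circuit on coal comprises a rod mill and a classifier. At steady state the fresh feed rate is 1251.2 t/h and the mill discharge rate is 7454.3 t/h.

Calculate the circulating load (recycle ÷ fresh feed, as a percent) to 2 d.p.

Steady state: M = F + R.
R = M − F = 7454.3 − 1251.2 = 6203.1 t/h
CL = 100·R/F = 100·6203.1/1251.2 = 495.77 %

CL = 495.77 %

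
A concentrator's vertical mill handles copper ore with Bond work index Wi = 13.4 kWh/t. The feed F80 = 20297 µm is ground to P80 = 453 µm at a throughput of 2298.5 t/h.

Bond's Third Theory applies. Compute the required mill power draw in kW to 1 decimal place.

P = 12309.2 kW

W = 10 Wi / √P80 − 10 Wi / √F80
W = 10·13.4·(1/√453 − 1/√20297) = 10·13.4·(0.039965) = 5.3553 kWh/t
P_mill = W·ṁ = 5.3553·2298.5 = 12309.2 kW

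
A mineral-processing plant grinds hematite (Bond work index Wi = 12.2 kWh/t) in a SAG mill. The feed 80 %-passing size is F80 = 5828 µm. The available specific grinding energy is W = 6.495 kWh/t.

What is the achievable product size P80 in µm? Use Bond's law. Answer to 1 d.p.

W = 10·Wi·[P80^(−½) − F80^(−½)]
P80^-0.5 = F80^-0.5 + W/(10 Wi)
  = 6.4950/(10·12.2) + 1/√5828 = 0.053238 + 0.013099 = 0.066337
P80 = (1/0.066337)² = 15.0746² = 227.24 µm

P80 = 227.2 µm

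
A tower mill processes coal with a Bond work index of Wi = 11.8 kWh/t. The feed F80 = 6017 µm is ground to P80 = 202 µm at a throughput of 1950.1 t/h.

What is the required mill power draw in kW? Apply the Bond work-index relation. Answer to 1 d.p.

W = 10 Wi (1/√P80 − 1/√F80)  [Bond]
W = 10·11.8·(1/√202 − 1/√6017) = 10·11.8·(0.057468) = 6.7812 kWh/t
Mill draw = 6.7812 × 1950.1 = 13224.1 kW

P = 13224.1 kW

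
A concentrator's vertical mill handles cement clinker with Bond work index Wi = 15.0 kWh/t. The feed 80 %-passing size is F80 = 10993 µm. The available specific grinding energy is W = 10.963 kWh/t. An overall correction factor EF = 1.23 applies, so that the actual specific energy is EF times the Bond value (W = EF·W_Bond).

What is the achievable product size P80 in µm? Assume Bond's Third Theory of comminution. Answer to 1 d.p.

W = 10 Wi (1/√P80 − 1/√F80)  [Bond]
W_Bond = W / EF = 10.963 / 1.23 = 8.9130 kWh/t
1/√P80 = 1/√F80 + W_Bond/(10·Wi)
  = 8.9130/(10·15.0) + 1/√10993 = 0.059420 + 0.009538 = 0.068958
P80 = (1/0.068958)² = 14.5016² = 210.30 µm

P80 = 210.3 µm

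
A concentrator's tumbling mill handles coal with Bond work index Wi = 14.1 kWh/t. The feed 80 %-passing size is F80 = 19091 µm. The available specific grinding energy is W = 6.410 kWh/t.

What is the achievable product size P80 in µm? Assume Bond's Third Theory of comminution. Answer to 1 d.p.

W = 10·Wi·[P80^(−½) − F80^(−½)]
P80^-0.5 = F80^-0.5 + W/(10 Wi)
  = 6.4100/(10·14.1) + 1/√19091 = 0.045461 + 0.007237 = 0.052698
P80 = (1/0.052698)² = 18.9759² = 360.08 µm

P80 = 360.1 µm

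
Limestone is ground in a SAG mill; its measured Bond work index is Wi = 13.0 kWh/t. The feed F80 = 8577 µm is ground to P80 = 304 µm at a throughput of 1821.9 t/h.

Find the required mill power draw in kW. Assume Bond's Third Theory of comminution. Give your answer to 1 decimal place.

W = 10 Wi / √P80 − 10 Wi / √F80
W = 10·13.0·(1/√304 − 1/√8577) = 10·13.0·(0.046556) = 6.0523 kWh/t
P_mill = W·ṁ = 6.0523·1821.9 = 11026.7 kW

P = 11026.7 kW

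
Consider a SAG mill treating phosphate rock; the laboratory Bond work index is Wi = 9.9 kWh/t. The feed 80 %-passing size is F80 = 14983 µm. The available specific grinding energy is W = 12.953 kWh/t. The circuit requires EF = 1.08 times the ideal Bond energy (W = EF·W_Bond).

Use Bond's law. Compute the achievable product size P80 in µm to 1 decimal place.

W = 10 Wi (1/√P80 − 1/√F80)  [Bond]
W_Bond = W / EF = 12.953 / 1.08 = 11.9935 kWh/t
⇒ 1/√P80 = W_Bond/(10 Wi) + 1/√F80
  = 11.9935/(10·9.9) + 1/√14983 = 0.121147 + 0.008170 = 0.129316
P80 = (1/0.129316)² = 7.7330² = 59.80 µm

P80 = 59.8 µm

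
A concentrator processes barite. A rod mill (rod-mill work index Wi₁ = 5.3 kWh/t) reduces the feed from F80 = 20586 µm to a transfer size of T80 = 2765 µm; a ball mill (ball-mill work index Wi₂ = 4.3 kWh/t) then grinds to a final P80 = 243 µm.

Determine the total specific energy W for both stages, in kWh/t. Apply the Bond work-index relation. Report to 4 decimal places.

Bond: W = 10·Wi·(1/√P80 − 1/√F80)
Stage 1 (20586→2765 µm, Wi₁=5.3): W₁ = 10·5.3·(0.019017 − 0.006970) = 0.6385 kWh/t
Stage 2 (2765→243 µm, Wi₂=4.3): W₂ = 10·4.3·(0.064150 − 0.019017) = 1.9407 kWh/t
W = W₁ + W₂ = 0.6385 + 1.9407 = 2.5792 kWh/t

W = 2.5792 kWh/t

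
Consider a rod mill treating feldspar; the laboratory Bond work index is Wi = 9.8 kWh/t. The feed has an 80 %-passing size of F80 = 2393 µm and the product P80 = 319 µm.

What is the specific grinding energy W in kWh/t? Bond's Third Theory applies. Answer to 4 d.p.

W = 3.4836 kWh/t

W = 10 Wi (1/√P80 − 1/√F80)  [Bond]
1/√319 = 0.055989;  1/√2393 = 0.020442
W = 10·9.8·(0.055989 − 0.020442) = 3.4836 kWh/t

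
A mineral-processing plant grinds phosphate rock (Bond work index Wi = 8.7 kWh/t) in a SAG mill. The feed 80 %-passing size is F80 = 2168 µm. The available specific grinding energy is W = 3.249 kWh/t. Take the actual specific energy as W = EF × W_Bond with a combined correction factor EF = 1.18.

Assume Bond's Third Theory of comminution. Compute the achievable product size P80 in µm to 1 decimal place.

Bond: W = 10·Wi·(1/√P80 − 1/√F80)
W_Bond = W / EF = 3.249 / 1.18 = 2.7534 kWh/t
⇒ 1/√P80 = W_Bond/(10·Wi) + 1/√F80
  = 2.7534/(10·8.7) + 1/√2168 = 0.031648 + 0.021477 = 0.053125
P80 = (1/0.053125)² = 18.8235² = 354.33 µm

P80 = 354.3 µm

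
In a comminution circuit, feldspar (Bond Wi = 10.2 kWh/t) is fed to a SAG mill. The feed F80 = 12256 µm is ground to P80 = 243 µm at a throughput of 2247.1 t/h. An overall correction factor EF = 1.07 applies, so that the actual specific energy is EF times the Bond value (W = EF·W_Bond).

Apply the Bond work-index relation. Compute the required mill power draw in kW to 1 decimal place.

W = 10·Wi·[P80^(−½) − F80^(−½)]
W = 10·10.2·(1/√243 − 1/√12256) = 10·10.2·(0.055117) = 5.6220 kWh/t
With EF = 1.07: W = 5.6220·1.07 = 6.0155 kWh/t
P_mill = W·ṁ = 6.0155·2247.1 = 13517.4 kW

P = 13517.4 kW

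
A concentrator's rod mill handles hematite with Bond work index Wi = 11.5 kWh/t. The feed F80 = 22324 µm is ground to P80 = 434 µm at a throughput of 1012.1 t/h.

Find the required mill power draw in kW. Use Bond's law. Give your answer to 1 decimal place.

P = 4808.0 kW

Bond:  W = 10 Wi (1/√P − 1/√F)
W = 10·11.5·(1/√434 − 1/√22324) = 10·11.5·(0.041309) = 4.7505 kWh/t
Mill draw = 4.7505 × 1012.1 = 4808.0 kW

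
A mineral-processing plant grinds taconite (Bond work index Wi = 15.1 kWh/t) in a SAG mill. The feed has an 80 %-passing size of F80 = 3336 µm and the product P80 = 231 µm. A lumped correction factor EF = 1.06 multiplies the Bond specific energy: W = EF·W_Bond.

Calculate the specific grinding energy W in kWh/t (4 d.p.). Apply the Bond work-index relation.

Bond:  W = 10 Wi (1/√P − 1/√F)
1/√231 = 0.065795;  1/√3336 = 0.017314
W = 10·15.1·(0.065795 − 0.017314) = 7.3207 kWh/t
Corrected W = EF·W_Bond = 1.06·7.3207 = 7.7600 kWh/t

W = 7.7600 kWh/t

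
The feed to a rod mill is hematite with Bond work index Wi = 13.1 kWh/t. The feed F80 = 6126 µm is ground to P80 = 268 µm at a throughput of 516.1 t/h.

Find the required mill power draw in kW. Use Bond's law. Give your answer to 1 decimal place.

W = 10 Wi (P80^-0.5 − F80^-0.5)
W = 10·13.1·(1/√268 − 1/√6126) = 10·13.1·(0.048308) = 6.3284 kWh/t
Power = W × throughput = 6.3284 kWh/t × 516.1 t/h = 3266.1 kW

P = 3266.1 kW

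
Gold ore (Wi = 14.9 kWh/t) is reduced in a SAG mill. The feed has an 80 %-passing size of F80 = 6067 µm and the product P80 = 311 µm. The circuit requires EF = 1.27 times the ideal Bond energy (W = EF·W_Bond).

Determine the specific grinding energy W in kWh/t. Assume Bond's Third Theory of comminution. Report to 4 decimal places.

W = 10 Wi (1/√P80 − 1/√F80)  [Bond]
1/√311 = 0.056705;  1/√6067 = 0.012838
W = 10·14.9·(0.056705 − 0.012838) = 6.5361 kWh/t
Apply correction: 6.5361 × 1.27 = 8.3008 kWh/t

W = 8.3008 kWh/t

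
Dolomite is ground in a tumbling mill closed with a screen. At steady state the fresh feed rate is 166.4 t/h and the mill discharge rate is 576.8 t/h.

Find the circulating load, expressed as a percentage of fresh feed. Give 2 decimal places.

M = F + R at steady state, so:
R = M − F = 576.8 − 166.4 = 410.4 t/h
CL = 100·R/F = 100·410.4/166.4 = 246.63 %

CL = 246.63 %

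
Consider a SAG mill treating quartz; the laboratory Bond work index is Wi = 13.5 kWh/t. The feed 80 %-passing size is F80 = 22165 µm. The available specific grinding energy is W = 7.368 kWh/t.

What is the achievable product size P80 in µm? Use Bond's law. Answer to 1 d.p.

Bond: W = 10·Wi·(1/√P80 − 1/√F80)
1/√P80 = 1/√F80 + W/(10·Wi)
  = 7.3680/(10·13.5) + 1/√22165 = 0.054578 + 0.006717 = 0.061295
P80 = (1/0.061295)² = 16.3146² = 266.17 µm

P80 = 266.2 µm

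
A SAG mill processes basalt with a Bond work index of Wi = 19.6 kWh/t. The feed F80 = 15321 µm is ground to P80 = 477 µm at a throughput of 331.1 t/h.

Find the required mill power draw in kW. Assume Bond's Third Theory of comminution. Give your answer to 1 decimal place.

P = 2447.1 kW

W = 10·Wi·(P80^(-½) − F80^(-½))
W = 10·19.6·(1/√477 − 1/√15321) = 10·19.6·(0.037708) = 7.3907 kWh/t
Power = W × throughput = 7.3907 kWh/t × 331.1 t/h = 2447.1 kW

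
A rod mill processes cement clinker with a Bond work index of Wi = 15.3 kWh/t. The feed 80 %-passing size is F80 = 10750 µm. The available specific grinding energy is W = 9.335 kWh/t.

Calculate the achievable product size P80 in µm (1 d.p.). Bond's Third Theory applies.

Bond: W = 10·Wi·(1/√P80 − 1/√F80)
P80^-0.5 = F80^-0.5 + W/(10 Wi)
  = 9.3350/(10·15.3) + 1/√10750 = 0.061013 + 0.009645 = 0.070658
P80 = (1/0.070658)² = 14.1527² = 200.30 µm

P80 = 200.3 µm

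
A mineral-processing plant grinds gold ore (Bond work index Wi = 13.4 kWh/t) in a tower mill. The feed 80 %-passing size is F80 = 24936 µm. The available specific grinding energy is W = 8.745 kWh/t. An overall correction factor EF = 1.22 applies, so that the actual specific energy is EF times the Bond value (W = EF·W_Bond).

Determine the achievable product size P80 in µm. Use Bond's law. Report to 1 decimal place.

P80 = 279.4 µm

W = 10 Wi (1/√P80 − 1/√F80)  [Bond]
W_Bond = W / EF = 8.745 / 1.22 = 7.1680 kWh/t
⇒ 1/√P80 = W_Bond/(10 Wi) + 1/√F80
  = 7.1680/(10·13.4) + 1/√24936 = 0.053493 + 0.006333 = 0.059825
P80 = (1/0.059825)² = 16.7153² = 279.40 µm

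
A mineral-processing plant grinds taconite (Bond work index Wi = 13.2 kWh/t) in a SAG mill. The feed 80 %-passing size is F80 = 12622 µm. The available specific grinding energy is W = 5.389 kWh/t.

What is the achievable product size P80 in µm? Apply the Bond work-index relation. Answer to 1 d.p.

W = 10 Wi / √P80 − 10 Wi / √F80
P80^-0.5 = F80^-0.5 + W/(10 Wi)
  = 5.3890/(10·13.2) + 1/√12622 = 0.040826 + 0.008901 = 0.049727
P80 = (1/0.049727)² = 20.1099² = 404.41 µm

P80 = 404.4 µm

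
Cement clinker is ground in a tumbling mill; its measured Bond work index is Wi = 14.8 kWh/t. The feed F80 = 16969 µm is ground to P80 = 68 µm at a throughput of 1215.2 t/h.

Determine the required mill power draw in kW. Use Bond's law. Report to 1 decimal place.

P = 20429.3 kW

W = 10 Wi / √P80 − 10 Wi / √F80
W = 10·14.8·(1/√68 − 1/√16969) = 10·14.8·(0.113591) = 16.8115 kWh/t
Mill draw = 16.8115 × 1215.2 = 20429.3 kW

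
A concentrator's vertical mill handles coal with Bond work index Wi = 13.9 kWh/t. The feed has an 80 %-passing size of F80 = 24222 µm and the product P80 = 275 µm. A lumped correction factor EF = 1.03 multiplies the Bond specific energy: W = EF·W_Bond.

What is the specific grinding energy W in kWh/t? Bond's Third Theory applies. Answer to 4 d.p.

Bond: W = 10·Wi·(1/√P80 − 1/√F80)
1/√275 = 0.060302;  1/√24222 = 0.006425
W = 10·13.9·(0.060302 − 0.006425) = 7.4889 kWh/t
Corrected W = EF·W_Bond = 1.03·7.4889 = 7.7136 kWh/t

W = 7.7136 kWh/t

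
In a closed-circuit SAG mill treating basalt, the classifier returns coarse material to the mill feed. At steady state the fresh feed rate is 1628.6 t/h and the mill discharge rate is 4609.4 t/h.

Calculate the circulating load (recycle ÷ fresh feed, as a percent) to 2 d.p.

Steady state: M = F + R.
R = M − F = 4609.4 − 1628.6 = 2980.8 t/h
CL = 100·R/F = 100·2980.8/1628.6 = 183.03 %

CL = 183.03 %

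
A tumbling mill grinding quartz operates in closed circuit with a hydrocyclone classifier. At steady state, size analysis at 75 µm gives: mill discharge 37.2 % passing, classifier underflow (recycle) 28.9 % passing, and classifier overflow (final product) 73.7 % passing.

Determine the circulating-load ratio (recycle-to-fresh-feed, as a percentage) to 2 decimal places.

CL = 439.76 %

Balance %-passing 75 µm (r = R/F):
(1+r)·d = r·u + o ⇒ r = (o−d)/(d−u)
r = (73.7 − 37.2)/(37.2 − 28.9) = 36.5/8.3 = 4.3976
CL = 100·r = 439.76 %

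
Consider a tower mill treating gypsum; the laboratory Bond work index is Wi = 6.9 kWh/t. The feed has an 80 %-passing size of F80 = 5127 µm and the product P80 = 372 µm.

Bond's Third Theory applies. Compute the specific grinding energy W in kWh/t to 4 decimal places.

W = 2.6138 kWh/t

W_Bond = 10·Wi·(1/√P₈₀ − 1/√F₈₀)
1/√372 = 0.051848;  1/√5127 = 0.013966
W = 10·6.9·(0.051848 − 0.013966) = 2.6138 kWh/t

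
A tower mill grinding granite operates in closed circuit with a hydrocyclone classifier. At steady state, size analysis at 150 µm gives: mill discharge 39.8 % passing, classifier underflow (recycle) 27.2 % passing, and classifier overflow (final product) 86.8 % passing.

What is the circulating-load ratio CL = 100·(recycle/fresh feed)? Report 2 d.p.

CL = 373.02 %

Mass balance on the −150 µm fraction:
(1+r)·d = r·u + o ⇒ r = (o−d)/(d−u)
r = (86.8 − 39.8)/(39.8 − 27.2) = 47.0/12.6 = 3.7302
CL = 100·r = 373.02 %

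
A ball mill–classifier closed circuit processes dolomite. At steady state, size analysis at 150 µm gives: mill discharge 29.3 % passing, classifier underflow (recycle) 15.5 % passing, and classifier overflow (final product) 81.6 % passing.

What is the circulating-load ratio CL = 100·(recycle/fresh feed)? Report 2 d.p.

CL = 378.99 %

Two-product formula at 150 µm:
Fd + Rd = Ru + Fo ⇒ R/F = (o−d)/(d−u)
r = (81.6 − 29.3)/(29.3 − 15.5) = 52.3/13.8 = 3.7899
CL = 100·r = 378.99 %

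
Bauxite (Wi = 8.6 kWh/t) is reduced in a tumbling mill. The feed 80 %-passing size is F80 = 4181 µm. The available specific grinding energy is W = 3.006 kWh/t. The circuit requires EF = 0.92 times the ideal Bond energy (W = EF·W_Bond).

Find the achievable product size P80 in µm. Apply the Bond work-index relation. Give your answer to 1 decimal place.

W = 10 Wi / √P80 − 10 Wi / √F80
W_Bond = W / EF = 3.006 / 0.92 = 3.2674 kWh/t
⇒ 1/√P80 = W_Bond/(10·Wi) + 1/√F80
  = 3.2674/(10·8.6) + 1/√4181 = 0.037993 + 0.015465 = 0.053458
P80 = (1/0.053458)² = 18.7062² = 349.92 µm

P80 = 349.9 µm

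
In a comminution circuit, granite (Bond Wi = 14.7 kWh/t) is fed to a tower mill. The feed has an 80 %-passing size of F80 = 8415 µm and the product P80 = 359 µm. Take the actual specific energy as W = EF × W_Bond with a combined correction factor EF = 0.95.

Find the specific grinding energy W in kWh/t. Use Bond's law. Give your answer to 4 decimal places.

W_Bond = 10·Wi·(1/√P₈₀ − 1/√F₈₀)
1/√359 = 0.052778;  1/√8415 = 0.010901
W = 10·14.7·(0.052778 − 0.010901) = 6.1559 kWh/t
With EF = 0.95: W = 6.1559·0.95 = 5.8481 kWh/t

W = 5.8481 kWh/t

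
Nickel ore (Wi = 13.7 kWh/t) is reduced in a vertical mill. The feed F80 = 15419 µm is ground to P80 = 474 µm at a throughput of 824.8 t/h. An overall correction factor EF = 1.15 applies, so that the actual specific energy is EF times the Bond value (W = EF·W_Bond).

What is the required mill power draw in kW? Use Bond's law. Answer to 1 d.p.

P = 4922.2 kW

Bond: W = 10·Wi·(1/√P80 − 1/√F80)
W = 10·13.7·(1/√474 − 1/√15419) = 10·13.7·(0.037878) = 5.1893 kWh/t
Apply correction: 5.1893 × 1.15 = 5.9677 kWh/t
P_mill = W·ṁ = 5.9677·824.8 = 4922.2 kW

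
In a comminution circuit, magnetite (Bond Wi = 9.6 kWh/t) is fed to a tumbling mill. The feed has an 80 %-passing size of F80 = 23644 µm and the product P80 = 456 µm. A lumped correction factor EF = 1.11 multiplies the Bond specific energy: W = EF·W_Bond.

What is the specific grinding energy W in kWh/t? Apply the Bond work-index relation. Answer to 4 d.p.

W = 4.2971 kWh/t

Bond: W = 10·Wi·(1/√P80 − 1/√F80)
1/√456 = 0.046829;  1/√23644 = 0.006503
W = 10·9.6·(0.046829 − 0.006503) = 3.8713 kWh/t
With EF = 1.11: W = 3.8713·1.11 = 4.2971 kWh/t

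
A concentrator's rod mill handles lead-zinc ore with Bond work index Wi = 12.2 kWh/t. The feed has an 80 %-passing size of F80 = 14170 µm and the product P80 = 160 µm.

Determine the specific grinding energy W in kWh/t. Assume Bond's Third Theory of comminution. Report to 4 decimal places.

W = 8.6201 kWh/t

W = 10·Wi·(P80^(-½) − F80^(-½))
1/√160 = 0.079057;  1/√14170 = 0.008401
W = 10·12.2·(0.079057 − 0.008401) = 8.6201 kWh/t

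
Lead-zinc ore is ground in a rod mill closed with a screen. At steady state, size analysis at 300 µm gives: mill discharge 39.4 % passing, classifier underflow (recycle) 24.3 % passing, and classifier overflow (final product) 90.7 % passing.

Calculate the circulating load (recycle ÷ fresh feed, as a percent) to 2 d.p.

CL = 339.74 %

Classifier node, passing 300 µm:
Fd + Rd = Ru + Fo ⇒ R/F = (o−d)/(d−u)
r = (90.7 − 39.4)/(39.4 − 24.3) = 51.3/15.1 = 3.3974
CL = 100·r = 339.74 %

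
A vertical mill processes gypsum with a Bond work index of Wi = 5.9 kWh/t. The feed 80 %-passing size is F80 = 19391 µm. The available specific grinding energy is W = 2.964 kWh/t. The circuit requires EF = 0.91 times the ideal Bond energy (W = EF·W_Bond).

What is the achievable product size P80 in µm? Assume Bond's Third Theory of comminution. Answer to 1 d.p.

P80 = 256.9 µm

W = 10 Wi (P80^-0.5 − F80^-0.5)
W_Bond = W / EF = 2.964 / 0.91 = 3.2571 kWh/t
P80^-0.5 = F80^-0.5 + W_Bond/(10 Wi)
  = 3.2571/(10·5.9) + 1/√19391 = 0.055206 + 0.007181 = 0.062387
P80 = (1/0.062387)² = 16.0290² = 256.93 µm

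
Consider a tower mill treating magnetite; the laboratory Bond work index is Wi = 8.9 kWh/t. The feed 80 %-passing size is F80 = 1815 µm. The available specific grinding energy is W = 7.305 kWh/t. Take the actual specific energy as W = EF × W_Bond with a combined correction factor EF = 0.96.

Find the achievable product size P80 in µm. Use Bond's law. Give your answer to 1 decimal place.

W = 10 Wi / √P80 − 10 Wi / √F80
W_Bond = W / EF = 7.305 / 0.96 = 7.6094 kWh/t
⇒ 1/√P80 = W_Bond/(10 Wi) + 1/√F80
  = 7.6094/(10·8.9) + 1/√1815 = 0.085499 + 0.023473 = 0.108971
P80 = (1/0.108971)² = 9.1767² = 84.21 µm

P80 = 84.2 µm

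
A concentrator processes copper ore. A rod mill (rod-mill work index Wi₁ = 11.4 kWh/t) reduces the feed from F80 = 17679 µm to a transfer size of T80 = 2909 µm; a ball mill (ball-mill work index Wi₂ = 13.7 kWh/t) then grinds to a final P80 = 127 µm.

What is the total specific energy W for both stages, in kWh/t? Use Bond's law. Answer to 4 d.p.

W = 10.8730 kWh/t

W = 10 Wi / √P80 − 10 Wi / √F80
Stage 1 (17679→2909 µm, Wi₁=11.4): W₁ = 10·11.4·(0.018541 − 0.007521) = 1.2563 kWh/t
Stage 2 (2909→127 µm, Wi₂=13.7): W₂ = 10·13.7·(0.088736 − 0.018541) = 9.6167 kWh/t
W = W₁ + W₂ = 1.2563 + 9.6167 = 10.8730 kWh/t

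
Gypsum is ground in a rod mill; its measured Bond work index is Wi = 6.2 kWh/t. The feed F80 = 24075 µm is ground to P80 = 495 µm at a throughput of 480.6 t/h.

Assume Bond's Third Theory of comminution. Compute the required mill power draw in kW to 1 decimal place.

P = 1147.2 kW

W = 10 Wi (1/√P80 − 1/√F80)  [Bond]
W = 10·6.2·(1/√495 − 1/√24075) = 10·6.2·(0.038502) = 2.3871 kWh/t
Mill draw = 2.3871 × 480.6 = 1147.2 kW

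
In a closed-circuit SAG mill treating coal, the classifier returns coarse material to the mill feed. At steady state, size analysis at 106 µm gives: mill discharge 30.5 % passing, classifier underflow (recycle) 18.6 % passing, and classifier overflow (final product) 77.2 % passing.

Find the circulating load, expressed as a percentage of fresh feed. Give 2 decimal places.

CL = 392.44 %

Let r = R/F. Size balance at 106 µm:
(1+r)d = ru + o → r = (o−d)/(d−u)
r = (77.2 − 30.5)/(30.5 − 18.6) = 46.7/11.9 = 3.9244
CL = 100·r = 392.44 %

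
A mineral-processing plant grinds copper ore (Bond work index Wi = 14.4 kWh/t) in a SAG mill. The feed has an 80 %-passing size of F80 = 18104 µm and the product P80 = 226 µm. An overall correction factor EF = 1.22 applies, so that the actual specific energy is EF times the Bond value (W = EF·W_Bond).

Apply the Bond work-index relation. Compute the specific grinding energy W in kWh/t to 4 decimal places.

W = 10.3804 kWh/t

W = 10 Wi / √P80 − 10 Wi / √F80
1/√226 = 0.066519;  1/√18104 = 0.007432
W = 10·14.4·(0.066519 − 0.007432) = 8.5085 kWh/t
With EF = 1.22: W = 8.5085·1.22 = 10.3804 kWh/t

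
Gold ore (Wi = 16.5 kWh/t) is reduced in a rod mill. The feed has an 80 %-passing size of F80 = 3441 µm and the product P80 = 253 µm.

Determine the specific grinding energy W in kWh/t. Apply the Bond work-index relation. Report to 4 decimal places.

W = 7.5606 kWh/t

W = 10·Wi·[P80^(−½) − F80^(−½)]
1/√253 = 0.062869;  1/√3441 = 0.017047
W = 10·16.5·(0.062869 − 0.017047) = 7.5606 kWh/t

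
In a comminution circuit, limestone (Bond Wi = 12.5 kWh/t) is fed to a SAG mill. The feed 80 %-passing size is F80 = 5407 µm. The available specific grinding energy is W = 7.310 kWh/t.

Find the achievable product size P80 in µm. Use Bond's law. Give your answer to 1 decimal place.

P80 = 192.5 µm

Bond: W = 10·Wi·(1/√P80 − 1/√F80)
1/√P80 = 1/√F80 + W/(10·Wi)
  = 7.3100/(10·12.5) + 1/√5407 = 0.058480 + 0.013599 = 0.072079
P80 = (1/0.072079)² = 13.8736² = 192.48 µm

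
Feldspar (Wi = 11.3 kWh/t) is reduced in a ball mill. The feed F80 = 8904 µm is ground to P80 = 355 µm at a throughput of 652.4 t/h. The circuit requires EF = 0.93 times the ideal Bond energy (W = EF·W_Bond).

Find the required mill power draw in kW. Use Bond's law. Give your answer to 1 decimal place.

P = 2912.2 kW

Bond:  W = 10 Wi (1/√P − 1/√F)
W = 10·11.3·(1/√355 − 1/√8904) = 10·11.3·(0.042477) = 4.7999 kWh/t
W_actual = 0.93 × 4.7999 = 4.4639 kWh/t
Mill draw = 4.4639 × 652.4 = 2912.2 kW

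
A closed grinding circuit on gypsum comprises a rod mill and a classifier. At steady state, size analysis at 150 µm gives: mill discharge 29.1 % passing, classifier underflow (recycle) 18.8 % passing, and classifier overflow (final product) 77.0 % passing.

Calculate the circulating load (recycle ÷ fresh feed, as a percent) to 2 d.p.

Let r = R/F. Size balance at 150 µm:
(1+r)·d = r·u + o ⇒ r = (o−d)/(d−u)
r = (77.0 − 29.1)/(29.1 − 18.8) = 47.9/10.3 = 4.6505
CL = 100·r = 465.05 %

CL = 465.05 %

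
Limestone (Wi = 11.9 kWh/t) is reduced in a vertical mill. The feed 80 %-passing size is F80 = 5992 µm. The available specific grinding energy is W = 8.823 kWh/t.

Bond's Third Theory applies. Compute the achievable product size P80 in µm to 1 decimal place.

W = 10·Wi·(P80^(-½) − F80^(-½))
P80^-0.5 = F80^-0.5 + W/(10 Wi)
  = 8.8230/(10·11.9) + 1/√5992 = 0.074143 + 0.012919 = 0.087061
P80 = (1/0.087061)² = 11.4861² = 131.93 µm

P80 = 131.9 µm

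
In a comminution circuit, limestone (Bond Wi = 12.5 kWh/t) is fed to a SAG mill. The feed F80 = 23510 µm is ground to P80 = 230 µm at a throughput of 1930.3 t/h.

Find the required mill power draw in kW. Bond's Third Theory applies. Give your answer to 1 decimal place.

Bond: W = 10·Wi·(1/√P80 − 1/√F80)
W = 10·12.5·(1/√230 − 1/√23510) = 10·12.5·(0.059416) = 7.4270 kWh/t
P = W·T = 7.4270·1930.3 = 14336.4 kW

P = 14336.4 kW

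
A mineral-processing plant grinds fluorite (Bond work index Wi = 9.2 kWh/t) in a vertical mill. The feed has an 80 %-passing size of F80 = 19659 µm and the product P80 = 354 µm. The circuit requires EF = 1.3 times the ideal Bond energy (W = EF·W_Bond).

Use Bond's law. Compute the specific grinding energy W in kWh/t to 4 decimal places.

W = 5.5037 kWh/t

W = 10·Wi·[P80^(−½) − F80^(−½)]
1/√354 = 0.053149;  1/√19659 = 0.007132
W = 10·9.2·(0.053149 − 0.007132) = 4.2336 kWh/t
With EF = 1.3: W = 4.2336·1.3 = 5.5037 kWh/t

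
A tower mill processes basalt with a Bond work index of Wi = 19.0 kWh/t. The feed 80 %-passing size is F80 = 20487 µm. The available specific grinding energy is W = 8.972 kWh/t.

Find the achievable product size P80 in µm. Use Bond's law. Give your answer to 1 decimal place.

W = 10·Wi·[P80^(−½) − F80^(−½)]
1/√P80 = 1/√F80 + W/(10·Wi)
  = 8.9720/(10·19.0) + 1/√20487 = 0.047221 + 0.006987 = 0.054208
P80 = (1/0.054208)² = 18.4476² = 340.31 µm

P80 = 340.3 µm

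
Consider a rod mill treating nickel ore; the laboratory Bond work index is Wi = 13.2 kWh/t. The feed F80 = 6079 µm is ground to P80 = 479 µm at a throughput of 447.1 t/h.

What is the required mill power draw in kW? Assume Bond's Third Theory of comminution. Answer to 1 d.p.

P = 1939.6 kW

Bond:  W = 10 Wi (1/√P − 1/√F)
W = 10·13.2·(1/√479 − 1/√6079) = 10·13.2·(0.032865) = 4.3382 kWh/t
Mill draw = 4.3382 × 447.1 = 1939.6 kW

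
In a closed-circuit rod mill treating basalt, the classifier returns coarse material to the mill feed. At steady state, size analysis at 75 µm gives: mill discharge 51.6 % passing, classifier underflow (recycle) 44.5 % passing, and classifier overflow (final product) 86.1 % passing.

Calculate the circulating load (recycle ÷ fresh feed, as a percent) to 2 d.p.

CL = 485.92 %

Mass balance on the −75 µm fraction:
(1+r)d = ru + o → r = (o−d)/(d−u)
r = (86.1 − 51.6)/(51.6 − 44.5) = 34.5/7.1 = 4.8592
CL = 100·r = 485.92 %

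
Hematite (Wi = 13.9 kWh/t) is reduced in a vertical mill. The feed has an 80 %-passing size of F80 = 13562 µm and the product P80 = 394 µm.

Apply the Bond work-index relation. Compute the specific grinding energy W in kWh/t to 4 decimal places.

W = 10·Wi·(P80^(-½) − F80^(-½))
1/√394 = 0.050379;  1/√13562 = 0.008587
W = 10·13.9·(0.050379 − 0.008587) = 5.8091 kWh/t

W = 5.8091 kWh/t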